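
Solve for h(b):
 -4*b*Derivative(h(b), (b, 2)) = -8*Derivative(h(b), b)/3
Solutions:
 h(b) = C1 + C2*b^(5/3)


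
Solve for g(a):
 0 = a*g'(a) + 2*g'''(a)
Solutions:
 g(a) = C1 + Integral(C2*airyai(-2^(2/3)*a/2) + C3*airybi(-2^(2/3)*a/2), a)


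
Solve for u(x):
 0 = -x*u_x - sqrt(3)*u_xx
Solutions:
 u(x) = C1 + C2*erf(sqrt(2)*3^(3/4)*x/6)


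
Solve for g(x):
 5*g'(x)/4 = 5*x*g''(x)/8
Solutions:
 g(x) = C1 + C2*x^3


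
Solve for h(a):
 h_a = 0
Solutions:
 h(a) = C1


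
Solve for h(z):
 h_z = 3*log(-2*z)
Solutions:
 h(z) = C1 + 3*z*log(-z) + 3*z*(-1 + log(2))


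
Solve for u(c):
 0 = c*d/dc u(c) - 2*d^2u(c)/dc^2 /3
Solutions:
 u(c) = C1 + C2*erfi(sqrt(3)*c/2)


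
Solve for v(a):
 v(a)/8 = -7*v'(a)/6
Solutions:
 v(a) = C1*exp(-3*a/28)


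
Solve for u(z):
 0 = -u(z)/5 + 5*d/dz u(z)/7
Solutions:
 u(z) = C1*exp(7*z/25)


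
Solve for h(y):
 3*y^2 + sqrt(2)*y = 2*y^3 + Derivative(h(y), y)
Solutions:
 h(y) = C1 - y^4/2 + y^3 + sqrt(2)*y^2/2


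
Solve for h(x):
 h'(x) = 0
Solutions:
 h(x) = C1


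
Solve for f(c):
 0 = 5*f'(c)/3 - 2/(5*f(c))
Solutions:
 f(c) = -sqrt(C1 + 12*c)/5
 f(c) = sqrt(C1 + 12*c)/5


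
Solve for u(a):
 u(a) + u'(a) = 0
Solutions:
 u(a) = C1*exp(-a)


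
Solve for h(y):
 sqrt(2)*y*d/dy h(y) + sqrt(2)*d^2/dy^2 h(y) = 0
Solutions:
 h(y) = C1 + C2*erf(sqrt(2)*y/2)


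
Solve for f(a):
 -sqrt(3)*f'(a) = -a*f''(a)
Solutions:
 f(a) = C1 + C2*a^(1 + sqrt(3))


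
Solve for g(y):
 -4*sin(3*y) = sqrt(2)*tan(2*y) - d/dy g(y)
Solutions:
 g(y) = C1 - sqrt(2)*log(cos(2*y))/2 - 4*cos(3*y)/3


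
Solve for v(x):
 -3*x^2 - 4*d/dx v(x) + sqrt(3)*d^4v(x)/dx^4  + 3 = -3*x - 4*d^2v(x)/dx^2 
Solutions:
 v(x) = C1 + C2*exp(-2^(1/3)*x*(-2*6^(1/3)/(9 + sqrt(16*sqrt(3) + 81))^(1/3) + 3^(1/6)*(9 + sqrt(16*sqrt(3) + 81))^(1/3))/6)*sin(2^(1/3)*x*(2*2^(1/3)*3^(5/6)/(9 + sqrt(16*sqrt(3) + 81))^(1/3) + 3^(2/3)*(9 + sqrt(16*sqrt(3) + 81))^(1/3))/6) + C3*exp(-2^(1/3)*x*(-2*6^(1/3)/(9 + sqrt(16*sqrt(3) + 81))^(1/3) + 3^(1/6)*(9 + sqrt(16*sqrt(3) + 81))^(1/3))/6)*cos(2^(1/3)*x*(2*2^(1/3)*3^(5/6)/(9 + sqrt(16*sqrt(3) + 81))^(1/3) + 3^(2/3)*(9 + sqrt(16*sqrt(3) + 81))^(1/3))/6) + C4*exp(2^(1/3)*x*(-2*6^(1/3)/(9 + sqrt(16*sqrt(3) + 81))^(1/3) + 3^(1/6)*(9 + sqrt(16*sqrt(3) + 81))^(1/3))/3) - x^3/4 - 3*x^2/8


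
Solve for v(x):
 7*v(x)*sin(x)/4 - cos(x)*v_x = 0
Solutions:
 v(x) = C1/cos(x)^(7/4)


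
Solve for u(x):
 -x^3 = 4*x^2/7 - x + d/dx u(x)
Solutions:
 u(x) = C1 - x^4/4 - 4*x^3/21 + x^2/2


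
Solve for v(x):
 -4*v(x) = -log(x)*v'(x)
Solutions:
 v(x) = C1*exp(4*li(x))


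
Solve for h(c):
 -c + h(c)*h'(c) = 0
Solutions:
 h(c) = -sqrt(C1 + c^2)
 h(c) = sqrt(C1 + c^2)


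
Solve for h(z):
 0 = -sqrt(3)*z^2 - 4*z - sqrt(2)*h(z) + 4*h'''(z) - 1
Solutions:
 h(z) = C3*exp(sqrt(2)*z/2) - sqrt(6)*z^2/2 - 2*sqrt(2)*z + (C1*sin(sqrt(6)*z/4) + C2*cos(sqrt(6)*z/4))*exp(-sqrt(2)*z/4) - sqrt(2)/2


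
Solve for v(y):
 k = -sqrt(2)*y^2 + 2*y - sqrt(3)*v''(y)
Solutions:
 v(y) = C1 + C2*y - sqrt(3)*k*y^2/6 - sqrt(6)*y^4/36 + sqrt(3)*y^3/9


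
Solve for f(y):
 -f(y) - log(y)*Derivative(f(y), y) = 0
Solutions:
 f(y) = C1*exp(-li(y))


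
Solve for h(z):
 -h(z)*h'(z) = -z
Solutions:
 h(z) = -sqrt(C1 + z^2)
 h(z) = sqrt(C1 + z^2)


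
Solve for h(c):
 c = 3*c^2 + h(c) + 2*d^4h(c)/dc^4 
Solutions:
 h(c) = -3*c^2 + c + (C1*sin(2^(1/4)*c/2) + C2*cos(2^(1/4)*c/2))*exp(-2^(1/4)*c/2) + (C3*sin(2^(1/4)*c/2) + C4*cos(2^(1/4)*c/2))*exp(2^(1/4)*c/2)


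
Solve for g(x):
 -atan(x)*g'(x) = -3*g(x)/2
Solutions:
 g(x) = C1*exp(3*Integral(1/atan(x), x)/2)


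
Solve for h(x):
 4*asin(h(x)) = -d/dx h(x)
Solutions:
 Integral(1/asin(_y), (_y, h(x))) = C1 - 4*x


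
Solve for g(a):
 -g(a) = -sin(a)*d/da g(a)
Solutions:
 g(a) = C1*sqrt(cos(a) - 1)/sqrt(cos(a) + 1)


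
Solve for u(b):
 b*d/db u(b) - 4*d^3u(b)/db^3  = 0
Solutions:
 u(b) = C1 + Integral(C2*airyai(2^(1/3)*b/2) + C3*airybi(2^(1/3)*b/2), b)


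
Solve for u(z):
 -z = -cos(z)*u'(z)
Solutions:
 u(z) = C1 + Integral(z/cos(z), z)


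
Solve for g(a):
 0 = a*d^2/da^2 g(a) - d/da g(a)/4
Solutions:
 g(a) = C1 + C2*a^(5/4)


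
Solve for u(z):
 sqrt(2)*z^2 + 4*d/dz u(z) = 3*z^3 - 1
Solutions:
 u(z) = C1 + 3*z^4/16 - sqrt(2)*z^3/12 - z/4


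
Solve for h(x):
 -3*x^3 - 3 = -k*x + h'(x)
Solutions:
 h(x) = C1 + k*x^2/2 - 3*x^4/4 - 3*x


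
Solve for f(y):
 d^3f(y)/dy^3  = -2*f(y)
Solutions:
 f(y) = C3*exp(-2^(1/3)*y) + (C1*sin(2^(1/3)*sqrt(3)*y/2) + C2*cos(2^(1/3)*sqrt(3)*y/2))*exp(2^(1/3)*y/2)


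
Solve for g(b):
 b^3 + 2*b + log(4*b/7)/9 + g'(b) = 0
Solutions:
 g(b) = C1 - b^4/4 - b^2 - b*log(b)/9 - 2*b*log(2)/9 + b/9 + b*log(7)/9


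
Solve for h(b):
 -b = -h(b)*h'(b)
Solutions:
 h(b) = -sqrt(C1 + b^2)
 h(b) = sqrt(C1 + b^2)


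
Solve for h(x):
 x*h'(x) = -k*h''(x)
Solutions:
 h(x) = C1 + C2*sqrt(k)*erf(sqrt(2)*x*sqrt(1/k)/2)


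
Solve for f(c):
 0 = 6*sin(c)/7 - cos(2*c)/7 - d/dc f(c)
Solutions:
 f(c) = C1 - sin(2*c)/14 - 6*cos(c)/7


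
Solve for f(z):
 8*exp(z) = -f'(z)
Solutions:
 f(z) = C1 - 8*exp(z)


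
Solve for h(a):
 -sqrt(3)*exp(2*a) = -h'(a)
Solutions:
 h(a) = C1 + sqrt(3)*exp(2*a)/2


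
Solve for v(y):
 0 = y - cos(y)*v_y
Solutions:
 v(y) = C1 + Integral(y/cos(y), y)


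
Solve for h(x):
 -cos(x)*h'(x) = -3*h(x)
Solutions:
 h(x) = C1*(sin(x) + 1)^(3/2)/(sin(x) - 1)^(3/2)


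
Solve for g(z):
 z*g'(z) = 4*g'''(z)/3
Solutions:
 g(z) = C1 + Integral(C2*airyai(6^(1/3)*z/2) + C3*airybi(6^(1/3)*z/2), z)


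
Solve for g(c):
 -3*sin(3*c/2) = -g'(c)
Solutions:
 g(c) = C1 - 2*cos(3*c/2)


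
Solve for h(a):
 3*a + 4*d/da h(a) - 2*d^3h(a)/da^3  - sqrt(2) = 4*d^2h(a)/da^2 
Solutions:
 h(a) = C1 + C2*exp(a*(-1 + sqrt(3))) + C3*exp(-a*(1 + sqrt(3))) - 3*a^2/8 - 3*a/4 + sqrt(2)*a/4


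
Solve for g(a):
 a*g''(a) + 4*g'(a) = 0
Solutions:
 g(a) = C1 + C2/a^3


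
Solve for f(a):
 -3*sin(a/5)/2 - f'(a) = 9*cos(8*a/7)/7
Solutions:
 f(a) = C1 - 9*sin(8*a/7)/8 + 15*cos(a/5)/2


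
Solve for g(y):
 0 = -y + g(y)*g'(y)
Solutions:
 g(y) = -sqrt(C1 + y^2)
 g(y) = sqrt(C1 + y^2)


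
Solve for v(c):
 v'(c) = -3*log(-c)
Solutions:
 v(c) = C1 - 3*c*log(-c) + 3*c


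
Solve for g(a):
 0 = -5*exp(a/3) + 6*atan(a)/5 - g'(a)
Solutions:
 g(a) = C1 + 6*a*atan(a)/5 - 15*exp(a/3) - 3*log(a^2 + 1)/5


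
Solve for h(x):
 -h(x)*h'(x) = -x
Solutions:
 h(x) = -sqrt(C1 + x^2)
 h(x) = sqrt(C1 + x^2)


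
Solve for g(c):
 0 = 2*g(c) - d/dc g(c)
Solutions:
 g(c) = C1*exp(2*c)


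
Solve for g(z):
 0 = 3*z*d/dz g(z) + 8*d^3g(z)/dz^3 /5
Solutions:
 g(z) = C1 + Integral(C2*airyai(-15^(1/3)*z/2) + C3*airybi(-15^(1/3)*z/2), z)


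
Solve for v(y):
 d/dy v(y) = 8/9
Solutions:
 v(y) = C1 + 8*y/9


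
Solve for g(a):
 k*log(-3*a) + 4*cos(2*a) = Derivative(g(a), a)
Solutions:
 g(a) = C1 + a*k*(log(-a) - 1) + a*k*log(3) + 2*sin(2*a)


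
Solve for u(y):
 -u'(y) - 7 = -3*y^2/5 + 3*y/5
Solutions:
 u(y) = C1 + y^3/5 - 3*y^2/10 - 7*y


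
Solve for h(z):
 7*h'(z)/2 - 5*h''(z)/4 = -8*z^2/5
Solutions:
 h(z) = C1 + C2*exp(14*z/5) - 16*z^3/105 - 8*z^2/49 - 40*z/343


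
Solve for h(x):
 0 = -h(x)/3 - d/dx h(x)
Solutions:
 h(x) = C1*exp(-x/3)


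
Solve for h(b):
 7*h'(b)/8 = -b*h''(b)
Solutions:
 h(b) = C1 + C2*b^(1/8)


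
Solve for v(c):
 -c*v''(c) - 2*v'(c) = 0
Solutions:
 v(c) = C1 + C2/c


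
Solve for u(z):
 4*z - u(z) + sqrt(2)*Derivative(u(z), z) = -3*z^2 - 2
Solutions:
 u(z) = C1*exp(sqrt(2)*z/2) + 3*z^2 + 4*z + 6*sqrt(2)*z + 4*sqrt(2) + 14


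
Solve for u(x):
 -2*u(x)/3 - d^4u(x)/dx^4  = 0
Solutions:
 u(x) = (C1*sin(6^(3/4)*x/6) + C2*cos(6^(3/4)*x/6))*exp(-6^(3/4)*x/6) + (C3*sin(6^(3/4)*x/6) + C4*cos(6^(3/4)*x/6))*exp(6^(3/4)*x/6)


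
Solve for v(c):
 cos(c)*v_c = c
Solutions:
 v(c) = C1 + Integral(c/cos(c), c)


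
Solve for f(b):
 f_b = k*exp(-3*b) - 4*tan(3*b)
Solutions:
 f(b) = C1 - k*exp(-3*b)/3 - 2*log(tan(3*b)^2 + 1)/3


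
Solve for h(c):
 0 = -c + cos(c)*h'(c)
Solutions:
 h(c) = C1 + Integral(c/cos(c), c)


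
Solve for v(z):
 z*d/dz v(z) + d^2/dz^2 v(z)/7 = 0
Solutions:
 v(z) = C1 + C2*erf(sqrt(14)*z/2)


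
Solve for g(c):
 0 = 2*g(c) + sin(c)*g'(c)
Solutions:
 g(c) = C1*(cos(c) + 1)/(cos(c) - 1)


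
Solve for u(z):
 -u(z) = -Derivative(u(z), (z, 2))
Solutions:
 u(z) = C1*exp(-z) + C2*exp(z)


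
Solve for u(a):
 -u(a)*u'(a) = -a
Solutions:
 u(a) = -sqrt(C1 + a^2)
 u(a) = sqrt(C1 + a^2)


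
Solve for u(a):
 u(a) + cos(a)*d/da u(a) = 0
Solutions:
 u(a) = C1*sqrt(sin(a) - 1)/sqrt(sin(a) + 1)


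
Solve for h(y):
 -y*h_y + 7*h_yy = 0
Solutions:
 h(y) = C1 + C2*erfi(sqrt(14)*y/14)


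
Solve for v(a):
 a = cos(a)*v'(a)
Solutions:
 v(a) = C1 + Integral(a/cos(a), a)


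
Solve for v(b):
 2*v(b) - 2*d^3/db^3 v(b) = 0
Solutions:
 v(b) = C3*exp(b) + (C1*sin(sqrt(3)*b/2) + C2*cos(sqrt(3)*b/2))*exp(-b/2)


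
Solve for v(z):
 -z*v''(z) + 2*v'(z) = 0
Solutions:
 v(z) = C1 + C2*z^3


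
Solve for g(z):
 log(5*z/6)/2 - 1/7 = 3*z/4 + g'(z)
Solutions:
 g(z) = C1 - 3*z^2/8 + z*log(z)/2 - z*log(6)/2 - 9*z/14 + z*log(5)/2


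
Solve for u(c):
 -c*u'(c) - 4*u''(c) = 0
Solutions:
 u(c) = C1 + C2*erf(sqrt(2)*c/4)


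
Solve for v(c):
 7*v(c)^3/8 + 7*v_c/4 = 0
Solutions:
 v(c) = -sqrt(-1/(C1 - c))
 v(c) = sqrt(-1/(C1 - c))


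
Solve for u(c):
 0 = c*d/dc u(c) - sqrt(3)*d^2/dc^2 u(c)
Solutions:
 u(c) = C1 + C2*erfi(sqrt(2)*3^(3/4)*c/6)


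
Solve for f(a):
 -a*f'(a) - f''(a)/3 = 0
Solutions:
 f(a) = C1 + C2*erf(sqrt(6)*a/2)


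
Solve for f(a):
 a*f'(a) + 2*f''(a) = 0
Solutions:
 f(a) = C1 + C2*erf(a/2)


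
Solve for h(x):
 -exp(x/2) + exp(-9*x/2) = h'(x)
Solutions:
 h(x) = C1 - 2*exp(x/2) - 2*exp(-9*x/2)/9


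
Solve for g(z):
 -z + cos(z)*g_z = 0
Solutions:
 g(z) = C1 + Integral(z/cos(z), z)


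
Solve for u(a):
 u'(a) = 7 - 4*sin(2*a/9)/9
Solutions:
 u(a) = C1 + 7*a + 2*cos(2*a/9)


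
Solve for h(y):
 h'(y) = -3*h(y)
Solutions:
 h(y) = C1*exp(-3*y)


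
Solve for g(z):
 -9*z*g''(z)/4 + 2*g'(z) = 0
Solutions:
 g(z) = C1 + C2*z^(17/9)


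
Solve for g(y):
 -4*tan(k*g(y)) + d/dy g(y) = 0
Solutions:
 g(y) = Piecewise((-asin(exp(C1*k + 4*k*y))/k + pi/k, Ne(k, 0)), (nan, True))
 g(y) = Piecewise((asin(exp(C1*k + 4*k*y))/k, Ne(k, 0)), (nan, True))


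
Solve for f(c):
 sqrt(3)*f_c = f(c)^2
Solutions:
 f(c) = -3/(C1 + sqrt(3)*c)


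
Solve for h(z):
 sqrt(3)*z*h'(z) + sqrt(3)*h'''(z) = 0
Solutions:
 h(z) = C1 + Integral(C2*airyai(-z) + C3*airybi(-z), z)


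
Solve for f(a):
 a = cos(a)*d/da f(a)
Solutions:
 f(a) = C1 + Integral(a/cos(a), a)


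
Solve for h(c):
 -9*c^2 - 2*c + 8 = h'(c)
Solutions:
 h(c) = C1 - 3*c^3 - c^2 + 8*c


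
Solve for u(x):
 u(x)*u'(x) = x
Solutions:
 u(x) = -sqrt(C1 + x^2)
 u(x) = sqrt(C1 + x^2)


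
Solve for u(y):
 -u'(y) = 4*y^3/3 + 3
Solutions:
 u(y) = C1 - y^4/3 - 3*y


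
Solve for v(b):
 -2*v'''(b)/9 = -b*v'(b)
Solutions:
 v(b) = C1 + Integral(C2*airyai(6^(2/3)*b/2) + C3*airybi(6^(2/3)*b/2), b)


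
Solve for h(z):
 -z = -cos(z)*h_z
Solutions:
 h(z) = C1 + Integral(z/cos(z), z)


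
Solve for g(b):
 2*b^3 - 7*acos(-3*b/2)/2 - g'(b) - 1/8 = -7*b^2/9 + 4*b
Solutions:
 g(b) = C1 + b^4/2 + 7*b^3/27 - 2*b^2 - 7*b*acos(-3*b/2)/2 - b/8 - 7*sqrt(4 - 9*b^2)/6


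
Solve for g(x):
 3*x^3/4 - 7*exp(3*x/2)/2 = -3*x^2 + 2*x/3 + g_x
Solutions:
 g(x) = C1 + 3*x^4/16 + x^3 - x^2/3 - 7*exp(3*x/2)/3


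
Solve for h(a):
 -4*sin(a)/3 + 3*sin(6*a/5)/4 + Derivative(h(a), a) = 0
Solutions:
 h(a) = C1 - 4*cos(a)/3 + 5*cos(6*a/5)/8


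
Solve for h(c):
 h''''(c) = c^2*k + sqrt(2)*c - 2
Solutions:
 h(c) = C1 + C2*c + C3*c^2 + C4*c^3 + c^6*k/360 + sqrt(2)*c^5/120 - c^4/12


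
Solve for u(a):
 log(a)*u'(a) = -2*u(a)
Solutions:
 u(a) = C1*exp(-2*li(a))


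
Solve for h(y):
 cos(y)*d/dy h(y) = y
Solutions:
 h(y) = C1 + Integral(y/cos(y), y)


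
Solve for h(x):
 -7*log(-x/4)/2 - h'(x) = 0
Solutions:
 h(x) = C1 - 7*x*log(-x)/2 + x*(7/2 + 7*log(2))


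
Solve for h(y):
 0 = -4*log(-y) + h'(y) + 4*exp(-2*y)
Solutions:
 h(y) = C1 + 4*y*log(-y) - 4*y + 2*exp(-2*y)


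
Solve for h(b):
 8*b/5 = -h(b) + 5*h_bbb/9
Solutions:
 h(b) = C3*exp(15^(2/3)*b/5) - 8*b/5 + (C1*sin(3*3^(1/6)*5^(2/3)*b/10) + C2*cos(3*3^(1/6)*5^(2/3)*b/10))*exp(-15^(2/3)*b/10)


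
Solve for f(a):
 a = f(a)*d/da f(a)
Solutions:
 f(a) = -sqrt(C1 + a^2)
 f(a) = sqrt(C1 + a^2)


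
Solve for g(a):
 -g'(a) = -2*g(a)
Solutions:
 g(a) = C1*exp(2*a)


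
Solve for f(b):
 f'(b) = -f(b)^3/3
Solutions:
 f(b) = -sqrt(6)*sqrt(-1/(C1 - b))/2
 f(b) = sqrt(6)*sqrt(-1/(C1 - b))/2


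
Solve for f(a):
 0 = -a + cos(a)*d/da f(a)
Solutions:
 f(a) = C1 + Integral(a/cos(a), a)


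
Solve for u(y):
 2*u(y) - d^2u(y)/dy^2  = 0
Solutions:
 u(y) = C1*exp(-sqrt(2)*y) + C2*exp(sqrt(2)*y)


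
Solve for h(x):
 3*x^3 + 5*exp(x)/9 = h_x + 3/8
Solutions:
 h(x) = C1 + 3*x^4/4 - 3*x/8 + 5*exp(x)/9


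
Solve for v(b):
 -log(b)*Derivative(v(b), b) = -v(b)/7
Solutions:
 v(b) = C1*exp(li(b)/7)


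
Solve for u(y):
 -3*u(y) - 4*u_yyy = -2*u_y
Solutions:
 u(y) = C1*exp(3^(1/3)*y*(2*3^(1/3)/(sqrt(705) + 27)^(1/3) + (sqrt(705) + 27)^(1/3))/12)*sin(3^(1/6)*y*(-3^(2/3)*(sqrt(705) + 27)^(1/3) + 6/(sqrt(705) + 27)^(1/3))/12) + C2*exp(3^(1/3)*y*(2*3^(1/3)/(sqrt(705) + 27)^(1/3) + (sqrt(705) + 27)^(1/3))/12)*cos(3^(1/6)*y*(-3^(2/3)*(sqrt(705) + 27)^(1/3) + 6/(sqrt(705) + 27)^(1/3))/12) + C3*exp(-3^(1/3)*y*(2*3^(1/3)/(sqrt(705) + 27)^(1/3) + (sqrt(705) + 27)^(1/3))/6)


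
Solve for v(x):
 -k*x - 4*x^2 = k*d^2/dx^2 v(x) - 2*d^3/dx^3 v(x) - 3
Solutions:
 v(x) = C1 + C2*x + C3*exp(k*x/2) + x^3*(-1 - 16/k^2)/6 - x^4/(3*k) + x^2*(1/2 - 16/k^2)/k


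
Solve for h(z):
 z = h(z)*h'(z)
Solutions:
 h(z) = -sqrt(C1 + z^2)
 h(z) = sqrt(C1 + z^2)


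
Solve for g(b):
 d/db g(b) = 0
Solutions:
 g(b) = C1


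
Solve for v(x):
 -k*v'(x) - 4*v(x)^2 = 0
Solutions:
 v(x) = k/(C1*k + 4*x)


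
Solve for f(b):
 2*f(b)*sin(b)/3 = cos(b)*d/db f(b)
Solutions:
 f(b) = C1/cos(b)^(2/3)


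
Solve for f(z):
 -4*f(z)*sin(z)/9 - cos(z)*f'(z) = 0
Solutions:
 f(z) = C1*cos(z)^(4/9)


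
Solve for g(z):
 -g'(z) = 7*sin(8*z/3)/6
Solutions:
 g(z) = C1 + 7*cos(8*z/3)/16


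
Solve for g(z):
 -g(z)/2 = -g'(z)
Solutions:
 g(z) = C1*exp(z/2)


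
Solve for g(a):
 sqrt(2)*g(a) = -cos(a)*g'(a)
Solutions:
 g(a) = C1*(sin(a) - 1)^(sqrt(2)/2)/(sin(a) + 1)^(sqrt(2)/2)


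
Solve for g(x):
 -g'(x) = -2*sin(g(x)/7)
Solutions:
 -2*x + 7*log(cos(g(x)/7) - 1)/2 - 7*log(cos(g(x)/7) + 1)/2 = C1


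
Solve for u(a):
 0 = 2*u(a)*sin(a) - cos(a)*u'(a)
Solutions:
 u(a) = C1/cos(a)^2


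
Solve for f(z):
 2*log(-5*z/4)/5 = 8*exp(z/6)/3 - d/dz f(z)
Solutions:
 f(z) = C1 - 2*z*log(-z)/5 + 2*z*(-log(5) + 1 + 2*log(2))/5 + 16*exp(z/6)


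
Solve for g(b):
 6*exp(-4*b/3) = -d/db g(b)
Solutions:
 g(b) = C1 + 9*exp(-4*b/3)/2


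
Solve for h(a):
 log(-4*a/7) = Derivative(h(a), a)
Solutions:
 h(a) = C1 + a*log(-a) + a*(-log(7) - 1 + 2*log(2))


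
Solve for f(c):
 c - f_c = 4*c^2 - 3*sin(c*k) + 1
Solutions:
 f(c) = C1 - 4*c^3/3 + c^2/2 - c - 3*cos(c*k)/k


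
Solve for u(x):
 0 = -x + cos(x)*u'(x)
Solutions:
 u(x) = C1 + Integral(x/cos(x), x)


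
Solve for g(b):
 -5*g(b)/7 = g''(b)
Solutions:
 g(b) = C1*sin(sqrt(35)*b/7) + C2*cos(sqrt(35)*b/7)


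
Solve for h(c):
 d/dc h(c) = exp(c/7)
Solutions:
 h(c) = C1 + 7*exp(c/7)


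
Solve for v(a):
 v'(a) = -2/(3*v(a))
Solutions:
 v(a) = -sqrt(C1 - 12*a)/3
 v(a) = sqrt(C1 - 12*a)/3


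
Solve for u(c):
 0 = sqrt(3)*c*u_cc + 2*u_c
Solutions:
 u(c) = C1 + C2*c^(1 - 2*sqrt(3)/3)


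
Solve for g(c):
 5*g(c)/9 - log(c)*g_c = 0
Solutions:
 g(c) = C1*exp(5*li(c)/9)


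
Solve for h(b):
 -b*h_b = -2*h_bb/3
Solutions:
 h(b) = C1 + C2*erfi(sqrt(3)*b/2)


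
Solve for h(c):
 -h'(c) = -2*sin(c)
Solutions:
 h(c) = C1 - 2*cos(c)


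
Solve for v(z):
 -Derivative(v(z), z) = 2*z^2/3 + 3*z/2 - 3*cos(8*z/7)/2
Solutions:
 v(z) = C1 - 2*z^3/9 - 3*z^2/4 + 21*sin(8*z/7)/16


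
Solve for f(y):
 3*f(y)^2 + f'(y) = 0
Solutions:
 f(y) = 1/(C1 + 3*y)


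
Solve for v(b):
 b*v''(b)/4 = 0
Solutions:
 v(b) = C1 + C2*b


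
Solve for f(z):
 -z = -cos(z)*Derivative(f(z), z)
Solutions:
 f(z) = C1 + Integral(z/cos(z), z)


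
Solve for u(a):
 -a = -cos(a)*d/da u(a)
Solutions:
 u(a) = C1 + Integral(a/cos(a), a)


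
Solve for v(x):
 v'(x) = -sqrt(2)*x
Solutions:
 v(x) = C1 - sqrt(2)*x^2/2


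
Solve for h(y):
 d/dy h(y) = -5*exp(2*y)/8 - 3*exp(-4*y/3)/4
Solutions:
 h(y) = C1 - 5*exp(2*y)/16 + 9*exp(-4*y/3)/16


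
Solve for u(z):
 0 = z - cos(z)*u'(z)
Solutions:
 u(z) = C1 + Integral(z/cos(z), z)


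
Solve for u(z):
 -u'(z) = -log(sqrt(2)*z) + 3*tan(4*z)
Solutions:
 u(z) = C1 + z*log(z) - z + z*log(2)/2 + 3*log(cos(4*z))/4


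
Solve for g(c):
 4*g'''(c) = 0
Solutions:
 g(c) = C1 + C2*c + C3*c^2


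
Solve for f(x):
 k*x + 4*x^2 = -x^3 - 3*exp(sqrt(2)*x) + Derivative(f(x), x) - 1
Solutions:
 f(x) = C1 + k*x^2/2 + x^4/4 + 4*x^3/3 + x + 3*sqrt(2)*exp(sqrt(2)*x)/2


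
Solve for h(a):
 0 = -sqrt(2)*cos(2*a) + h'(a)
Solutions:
 h(a) = C1 + sqrt(2)*sin(2*a)/2


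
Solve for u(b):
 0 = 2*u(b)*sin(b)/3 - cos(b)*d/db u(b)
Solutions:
 u(b) = C1/cos(b)^(2/3)


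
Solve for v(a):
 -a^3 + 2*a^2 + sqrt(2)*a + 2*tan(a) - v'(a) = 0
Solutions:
 v(a) = C1 - a^4/4 + 2*a^3/3 + sqrt(2)*a^2/2 - 2*log(cos(a))


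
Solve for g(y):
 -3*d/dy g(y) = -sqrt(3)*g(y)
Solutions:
 g(y) = C1*exp(sqrt(3)*y/3)


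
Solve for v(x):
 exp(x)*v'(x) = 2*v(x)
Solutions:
 v(x) = C1*exp(-2*exp(-x))


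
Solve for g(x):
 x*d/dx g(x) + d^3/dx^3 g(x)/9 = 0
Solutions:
 g(x) = C1 + Integral(C2*airyai(-3^(2/3)*x) + C3*airybi(-3^(2/3)*x), x)


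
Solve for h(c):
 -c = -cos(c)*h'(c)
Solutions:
 h(c) = C1 + Integral(c/cos(c), c)


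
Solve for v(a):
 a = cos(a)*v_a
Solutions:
 v(a) = C1 + Integral(a/cos(a), a)


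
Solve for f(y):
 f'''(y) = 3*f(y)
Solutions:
 f(y) = C3*exp(3^(1/3)*y) + (C1*sin(3^(5/6)*y/2) + C2*cos(3^(5/6)*y/2))*exp(-3^(1/3)*y/2)


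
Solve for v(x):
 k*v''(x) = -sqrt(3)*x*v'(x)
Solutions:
 v(x) = C1 + C2*sqrt(k)*erf(sqrt(2)*3^(1/4)*x*sqrt(1/k)/2)


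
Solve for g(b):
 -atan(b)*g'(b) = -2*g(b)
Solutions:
 g(b) = C1*exp(2*Integral(1/atan(b), b))


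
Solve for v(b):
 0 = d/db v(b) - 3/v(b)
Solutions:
 v(b) = -sqrt(C1 + 6*b)
 v(b) = sqrt(C1 + 6*b)


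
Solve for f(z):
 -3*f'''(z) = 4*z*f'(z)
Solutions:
 f(z) = C1 + Integral(C2*airyai(-6^(2/3)*z/3) + C3*airybi(-6^(2/3)*z/3), z)


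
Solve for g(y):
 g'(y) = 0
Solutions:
 g(y) = C1


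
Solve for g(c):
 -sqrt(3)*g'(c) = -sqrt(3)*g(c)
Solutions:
 g(c) = C1*exp(c)


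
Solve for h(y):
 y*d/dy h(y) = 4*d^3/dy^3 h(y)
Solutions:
 h(y) = C1 + Integral(C2*airyai(2^(1/3)*y/2) + C3*airybi(2^(1/3)*y/2), y)


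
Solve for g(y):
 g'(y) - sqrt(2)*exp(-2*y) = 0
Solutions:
 g(y) = C1 - sqrt(2)*exp(-2*y)/2


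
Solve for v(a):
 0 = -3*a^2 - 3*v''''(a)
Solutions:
 v(a) = C1 + C2*a + C3*a^2 + C4*a^3 - a^6/360


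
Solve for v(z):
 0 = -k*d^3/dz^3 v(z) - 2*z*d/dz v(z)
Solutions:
 v(z) = C1 + Integral(C2*airyai(2^(1/3)*z*(-1/k)^(1/3)) + C3*airybi(2^(1/3)*z*(-1/k)^(1/3)), z)


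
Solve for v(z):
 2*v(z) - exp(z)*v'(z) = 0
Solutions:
 v(z) = C1*exp(-2*exp(-z))


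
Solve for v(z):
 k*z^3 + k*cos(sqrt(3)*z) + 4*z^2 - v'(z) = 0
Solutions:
 v(z) = C1 + k*z^4/4 + sqrt(3)*k*sin(sqrt(3)*z)/3 + 4*z^3/3


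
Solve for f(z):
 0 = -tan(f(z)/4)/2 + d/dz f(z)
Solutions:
 f(z) = -4*asin(C1*exp(z/8)) + 4*pi
 f(z) = 4*asin(C1*exp(z/8))


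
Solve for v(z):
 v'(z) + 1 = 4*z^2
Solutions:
 v(z) = C1 + 4*z^3/3 - z


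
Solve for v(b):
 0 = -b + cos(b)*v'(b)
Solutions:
 v(b) = C1 + Integral(b/cos(b), b)


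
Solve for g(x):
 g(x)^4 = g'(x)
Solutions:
 g(x) = (-1/(C1 + 3*x))^(1/3)
 g(x) = (-1/(C1 + x))^(1/3)*(-3^(2/3) - 3*3^(1/6)*I)/6
 g(x) = (-1/(C1 + x))^(1/3)*(-3^(2/3) + 3*3^(1/6)*I)/6


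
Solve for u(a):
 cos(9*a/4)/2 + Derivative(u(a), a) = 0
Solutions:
 u(a) = C1 - 2*sin(9*a/4)/9


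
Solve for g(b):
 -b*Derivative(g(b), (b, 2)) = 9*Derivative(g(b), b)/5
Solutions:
 g(b) = C1 + C2/b^(4/5)


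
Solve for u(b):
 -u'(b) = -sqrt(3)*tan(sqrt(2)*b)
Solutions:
 u(b) = C1 - sqrt(6)*log(cos(sqrt(2)*b))/2


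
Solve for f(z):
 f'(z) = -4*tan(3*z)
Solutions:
 f(z) = C1 + 4*log(cos(3*z))/3


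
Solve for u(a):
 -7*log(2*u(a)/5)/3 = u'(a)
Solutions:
 3*Integral(1/(log(_y) - log(5) + log(2)), (_y, u(a)))/7 = C1 - a


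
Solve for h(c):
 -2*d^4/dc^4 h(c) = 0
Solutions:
 h(c) = C1 + C2*c + C3*c^2 + C4*c^3


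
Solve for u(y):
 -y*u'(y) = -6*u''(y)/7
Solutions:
 u(y) = C1 + C2*erfi(sqrt(21)*y/6)


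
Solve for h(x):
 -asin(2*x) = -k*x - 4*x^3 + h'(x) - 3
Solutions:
 h(x) = C1 + k*x^2/2 + x^4 - x*asin(2*x) + 3*x - sqrt(1 - 4*x^2)/2


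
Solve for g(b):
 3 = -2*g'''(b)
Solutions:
 g(b) = C1 + C2*b + C3*b^2 - b^3/4


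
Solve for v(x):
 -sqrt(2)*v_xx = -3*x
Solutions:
 v(x) = C1 + C2*x + sqrt(2)*x^3/4


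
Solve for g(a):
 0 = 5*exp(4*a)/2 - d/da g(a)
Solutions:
 g(a) = C1 + 5*exp(4*a)/8


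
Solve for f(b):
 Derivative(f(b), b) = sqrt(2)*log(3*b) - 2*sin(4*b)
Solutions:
 f(b) = C1 + sqrt(2)*b*(log(b) - 1) + sqrt(2)*b*log(3) + cos(4*b)/2


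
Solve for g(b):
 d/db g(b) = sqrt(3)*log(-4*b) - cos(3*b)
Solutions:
 g(b) = C1 + sqrt(3)*b*(log(-b) - 1) + 2*sqrt(3)*b*log(2) - sin(3*b)/3


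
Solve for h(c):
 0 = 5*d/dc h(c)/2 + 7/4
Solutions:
 h(c) = C1 - 7*c/10


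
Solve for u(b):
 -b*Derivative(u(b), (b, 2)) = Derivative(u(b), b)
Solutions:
 u(b) = C1 + C2*log(b)


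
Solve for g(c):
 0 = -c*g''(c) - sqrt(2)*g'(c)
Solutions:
 g(c) = C1 + C2*c^(1 - sqrt(2))


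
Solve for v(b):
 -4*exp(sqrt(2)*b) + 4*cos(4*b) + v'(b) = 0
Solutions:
 v(b) = C1 + 2*sqrt(2)*exp(sqrt(2)*b) - sin(4*b)


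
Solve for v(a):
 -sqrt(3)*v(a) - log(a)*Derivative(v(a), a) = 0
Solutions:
 v(a) = C1*exp(-sqrt(3)*li(a))


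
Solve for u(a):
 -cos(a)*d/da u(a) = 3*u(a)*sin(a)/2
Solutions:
 u(a) = C1*cos(a)^(3/2)


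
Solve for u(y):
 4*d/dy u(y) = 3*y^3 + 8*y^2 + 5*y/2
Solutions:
 u(y) = C1 + 3*y^4/16 + 2*y^3/3 + 5*y^2/16


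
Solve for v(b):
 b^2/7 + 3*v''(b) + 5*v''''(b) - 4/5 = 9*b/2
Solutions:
 v(b) = C1 + C2*b + C3*sin(sqrt(15)*b/5) + C4*cos(sqrt(15)*b/5) - b^4/252 + b^3/4 + 67*b^2/315


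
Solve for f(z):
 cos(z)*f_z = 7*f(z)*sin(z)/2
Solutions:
 f(z) = C1/cos(z)^(7/2)


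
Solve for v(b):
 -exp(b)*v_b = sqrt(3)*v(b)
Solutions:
 v(b) = C1*exp(sqrt(3)*exp(-b))


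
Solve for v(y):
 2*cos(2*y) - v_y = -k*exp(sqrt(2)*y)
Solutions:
 v(y) = C1 + sqrt(2)*k*exp(sqrt(2)*y)/2 + sin(2*y)


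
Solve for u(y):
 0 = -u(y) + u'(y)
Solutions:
 u(y) = C1*exp(y)


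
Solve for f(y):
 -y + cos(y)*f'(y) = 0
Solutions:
 f(y) = C1 + Integral(y/cos(y), y)


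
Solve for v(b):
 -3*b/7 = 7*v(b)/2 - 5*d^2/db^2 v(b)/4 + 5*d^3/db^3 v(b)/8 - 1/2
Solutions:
 v(b) = C1*exp(b*(10*2^(2/3)*5^(1/3)/(3*sqrt(3129) + 169)^(1/3) + 20 + 2^(1/3)*5^(2/3)*(3*sqrt(3129) + 169)^(1/3))/30)*sin(10^(1/3)*sqrt(3)*b*(-5^(1/3)*(3*sqrt(3129) + 169)^(1/3) + 10*2^(1/3)/(3*sqrt(3129) + 169)^(1/3))/30) + C2*exp(b*(10*2^(2/3)*5^(1/3)/(3*sqrt(3129) + 169)^(1/3) + 20 + 2^(1/3)*5^(2/3)*(3*sqrt(3129) + 169)^(1/3))/30)*cos(10^(1/3)*sqrt(3)*b*(-5^(1/3)*(3*sqrt(3129) + 169)^(1/3) + 10*2^(1/3)/(3*sqrt(3129) + 169)^(1/3))/30) + C3*exp(b*(-2^(1/3)*5^(2/3)*(3*sqrt(3129) + 169)^(1/3) - 10*2^(2/3)*5^(1/3)/(3*sqrt(3129) + 169)^(1/3) + 10)/15) - 6*b/49 + 1/7


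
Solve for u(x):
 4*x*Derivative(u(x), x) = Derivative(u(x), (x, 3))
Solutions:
 u(x) = C1 + Integral(C2*airyai(2^(2/3)*x) + C3*airybi(2^(2/3)*x), x)


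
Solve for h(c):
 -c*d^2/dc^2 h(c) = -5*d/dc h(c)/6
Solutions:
 h(c) = C1 + C2*c^(11/6)


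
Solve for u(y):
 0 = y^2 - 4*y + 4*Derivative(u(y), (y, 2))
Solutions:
 u(y) = C1 + C2*y - y^4/48 + y^3/6


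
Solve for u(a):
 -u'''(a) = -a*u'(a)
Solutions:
 u(a) = C1 + Integral(C2*airyai(a) + C3*airybi(a), a)


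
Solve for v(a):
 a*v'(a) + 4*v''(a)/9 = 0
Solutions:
 v(a) = C1 + C2*erf(3*sqrt(2)*a/4)


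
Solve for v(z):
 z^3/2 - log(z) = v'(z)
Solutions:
 v(z) = C1 + z^4/8 - z*log(z) + z


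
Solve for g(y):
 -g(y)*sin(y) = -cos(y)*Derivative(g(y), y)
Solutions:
 g(y) = C1/cos(y)


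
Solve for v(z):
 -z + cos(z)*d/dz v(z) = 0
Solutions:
 v(z) = C1 + Integral(z/cos(z), z)


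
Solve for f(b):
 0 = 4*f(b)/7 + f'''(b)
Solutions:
 f(b) = C3*exp(-14^(2/3)*b/7) + (C1*sin(14^(2/3)*sqrt(3)*b/14) + C2*cos(14^(2/3)*sqrt(3)*b/14))*exp(14^(2/3)*b/14)


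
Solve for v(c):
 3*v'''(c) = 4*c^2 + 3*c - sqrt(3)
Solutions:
 v(c) = C1 + C2*c + C3*c^2 + c^5/45 + c^4/24 - sqrt(3)*c^3/18


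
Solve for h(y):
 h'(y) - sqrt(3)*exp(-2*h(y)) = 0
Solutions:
 h(y) = log(-sqrt(C1 + 2*sqrt(3)*y))
 h(y) = log(C1 + 2*sqrt(3)*y)/2


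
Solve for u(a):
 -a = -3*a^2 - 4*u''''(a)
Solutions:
 u(a) = C1 + C2*a + C3*a^2 + C4*a^3 - a^6/480 + a^5/480


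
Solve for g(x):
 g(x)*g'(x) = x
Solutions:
 g(x) = -sqrt(C1 + x^2)
 g(x) = sqrt(C1 + x^2)


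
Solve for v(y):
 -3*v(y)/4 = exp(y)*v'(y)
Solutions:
 v(y) = C1*exp(3*exp(-y)/4)


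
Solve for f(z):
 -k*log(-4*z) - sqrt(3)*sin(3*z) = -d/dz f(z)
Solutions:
 f(z) = C1 + k*z*(log(-z) - 1) + 2*k*z*log(2) - sqrt(3)*cos(3*z)/3


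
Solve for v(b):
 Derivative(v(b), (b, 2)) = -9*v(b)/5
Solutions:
 v(b) = C1*sin(3*sqrt(5)*b/5) + C2*cos(3*sqrt(5)*b/5)


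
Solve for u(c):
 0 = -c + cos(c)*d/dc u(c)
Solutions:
 u(c) = C1 + Integral(c/cos(c), c)


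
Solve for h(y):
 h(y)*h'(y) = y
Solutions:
 h(y) = -sqrt(C1 + y^2)
 h(y) = sqrt(C1 + y^2)


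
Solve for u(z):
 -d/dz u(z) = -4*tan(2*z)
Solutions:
 u(z) = C1 - 2*log(cos(2*z))


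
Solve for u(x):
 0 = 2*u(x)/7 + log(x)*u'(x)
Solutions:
 u(x) = C1*exp(-2*li(x)/7)


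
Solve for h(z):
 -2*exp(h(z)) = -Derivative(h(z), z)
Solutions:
 h(z) = log(-1/(C1 + 2*z))


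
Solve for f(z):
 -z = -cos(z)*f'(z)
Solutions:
 f(z) = C1 + Integral(z/cos(z), z)


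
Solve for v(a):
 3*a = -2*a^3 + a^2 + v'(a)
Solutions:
 v(a) = C1 + a^4/2 - a^3/3 + 3*a^2/2


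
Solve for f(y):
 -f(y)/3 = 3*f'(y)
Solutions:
 f(y) = C1*exp(-y/9)


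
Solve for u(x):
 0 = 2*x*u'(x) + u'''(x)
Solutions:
 u(x) = C1 + Integral(C2*airyai(-2^(1/3)*x) + C3*airybi(-2^(1/3)*x), x)


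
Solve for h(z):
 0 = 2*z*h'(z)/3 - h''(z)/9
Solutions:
 h(z) = C1 + C2*erfi(sqrt(3)*z)


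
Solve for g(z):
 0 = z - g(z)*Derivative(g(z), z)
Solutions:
 g(z) = -sqrt(C1 + z^2)
 g(z) = sqrt(C1 + z^2)


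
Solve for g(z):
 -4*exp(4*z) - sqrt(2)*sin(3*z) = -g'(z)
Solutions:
 g(z) = C1 + exp(4*z) - sqrt(2)*cos(3*z)/3


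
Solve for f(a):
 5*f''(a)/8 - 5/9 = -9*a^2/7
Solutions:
 f(a) = C1 + C2*a - 6*a^4/35 + 4*a^2/9


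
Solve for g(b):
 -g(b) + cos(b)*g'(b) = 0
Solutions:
 g(b) = C1*sqrt(sin(b) + 1)/sqrt(sin(b) - 1)


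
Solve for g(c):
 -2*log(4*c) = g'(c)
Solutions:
 g(c) = C1 - 2*c*log(c) - c*log(16) + 2*c


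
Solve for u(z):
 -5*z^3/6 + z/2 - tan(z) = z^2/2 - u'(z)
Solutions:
 u(z) = C1 + 5*z^4/24 + z^3/6 - z^2/4 - log(cos(z))


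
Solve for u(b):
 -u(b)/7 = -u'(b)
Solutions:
 u(b) = C1*exp(b/7)


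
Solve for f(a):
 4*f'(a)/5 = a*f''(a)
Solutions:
 f(a) = C1 + C2*a^(9/5)


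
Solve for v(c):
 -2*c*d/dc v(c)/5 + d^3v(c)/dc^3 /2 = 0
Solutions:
 v(c) = C1 + Integral(C2*airyai(10^(2/3)*c/5) + C3*airybi(10^(2/3)*c/5), c)


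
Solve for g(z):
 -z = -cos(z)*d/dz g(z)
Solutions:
 g(z) = C1 + Integral(z/cos(z), z)


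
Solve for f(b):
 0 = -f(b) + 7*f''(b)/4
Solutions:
 f(b) = C1*exp(-2*sqrt(7)*b/7) + C2*exp(2*sqrt(7)*b/7)


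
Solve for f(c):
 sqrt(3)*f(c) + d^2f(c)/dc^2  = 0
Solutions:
 f(c) = C1*sin(3^(1/4)*c) + C2*cos(3^(1/4)*c)


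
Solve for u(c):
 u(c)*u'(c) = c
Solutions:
 u(c) = -sqrt(C1 + c^2)
 u(c) = sqrt(C1 + c^2)


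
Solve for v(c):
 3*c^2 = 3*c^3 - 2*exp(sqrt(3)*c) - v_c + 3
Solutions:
 v(c) = C1 + 3*c^4/4 - c^3 + 3*c - 2*sqrt(3)*exp(sqrt(3)*c)/3


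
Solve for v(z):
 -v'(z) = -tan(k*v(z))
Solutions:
 v(z) = Piecewise((-asin(exp(C1*k + k*z))/k + pi/k, Ne(k, 0)), (nan, True))
 v(z) = Piecewise((asin(exp(C1*k + k*z))/k, Ne(k, 0)), (nan, True))


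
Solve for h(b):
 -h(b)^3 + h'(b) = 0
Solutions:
 h(b) = -sqrt(2)*sqrt(-1/(C1 + b))/2
 h(b) = sqrt(2)*sqrt(-1/(C1 + b))/2


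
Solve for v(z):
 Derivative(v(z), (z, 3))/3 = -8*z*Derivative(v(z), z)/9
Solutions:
 v(z) = C1 + Integral(C2*airyai(-2*3^(2/3)*z/3) + C3*airybi(-2*3^(2/3)*z/3), z)


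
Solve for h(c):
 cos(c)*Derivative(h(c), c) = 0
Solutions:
 h(c) = C1


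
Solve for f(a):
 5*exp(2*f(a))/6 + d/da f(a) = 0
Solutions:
 f(a) = log(-1/(C1 - 5*a))/2 + log(3)/2
 f(a) = log(-sqrt(1/(C1 + 5*a))) + log(3)/2


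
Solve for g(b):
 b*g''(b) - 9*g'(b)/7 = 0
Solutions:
 g(b) = C1 + C2*b^(16/7)


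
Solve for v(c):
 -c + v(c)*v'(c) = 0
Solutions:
 v(c) = -sqrt(C1 + c^2)
 v(c) = sqrt(C1 + c^2)


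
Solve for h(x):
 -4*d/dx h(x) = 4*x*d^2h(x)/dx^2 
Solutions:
 h(x) = C1 + C2*log(x)


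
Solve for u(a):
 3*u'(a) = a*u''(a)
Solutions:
 u(a) = C1 + C2*a^4


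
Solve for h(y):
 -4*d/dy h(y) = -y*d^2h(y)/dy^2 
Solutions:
 h(y) = C1 + C2*y^5


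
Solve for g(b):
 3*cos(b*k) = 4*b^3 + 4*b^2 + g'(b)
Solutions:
 g(b) = C1 - b^4 - 4*b^3/3 + 3*sin(b*k)/k


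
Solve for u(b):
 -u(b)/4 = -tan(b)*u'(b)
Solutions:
 u(b) = C1*sin(b)^(1/4)


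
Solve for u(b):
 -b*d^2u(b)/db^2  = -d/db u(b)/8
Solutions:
 u(b) = C1 + C2*b^(9/8)


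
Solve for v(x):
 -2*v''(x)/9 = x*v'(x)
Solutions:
 v(x) = C1 + C2*erf(3*x/2)


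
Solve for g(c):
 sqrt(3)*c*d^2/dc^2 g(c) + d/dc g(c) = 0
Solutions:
 g(c) = C1 + C2*c^(1 - sqrt(3)/3)


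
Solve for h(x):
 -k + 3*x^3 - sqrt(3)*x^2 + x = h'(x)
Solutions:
 h(x) = C1 - k*x + 3*x^4/4 - sqrt(3)*x^3/3 + x^2/2


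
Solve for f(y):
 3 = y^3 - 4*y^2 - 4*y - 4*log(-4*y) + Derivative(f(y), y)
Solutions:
 f(y) = C1 - y^4/4 + 4*y^3/3 + 2*y^2 + 4*y*log(-y) + y*(-1 + 8*log(2))


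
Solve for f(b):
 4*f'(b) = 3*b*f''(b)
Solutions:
 f(b) = C1 + C2*b^(7/3)


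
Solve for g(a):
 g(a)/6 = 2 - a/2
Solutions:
 g(a) = 12 - 3*a


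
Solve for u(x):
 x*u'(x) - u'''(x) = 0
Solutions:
 u(x) = C1 + Integral(C2*airyai(x) + C3*airybi(x), x)


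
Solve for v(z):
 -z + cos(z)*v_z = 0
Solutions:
 v(z) = C1 + Integral(z/cos(z), z)


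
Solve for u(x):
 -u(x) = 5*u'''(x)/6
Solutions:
 u(x) = C3*exp(-5^(2/3)*6^(1/3)*x/5) + (C1*sin(2^(1/3)*3^(5/6)*5^(2/3)*x/10) + C2*cos(2^(1/3)*3^(5/6)*5^(2/3)*x/10))*exp(5^(2/3)*6^(1/3)*x/10)


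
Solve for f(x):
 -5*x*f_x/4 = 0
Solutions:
 f(x) = C1


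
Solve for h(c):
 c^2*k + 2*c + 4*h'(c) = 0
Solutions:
 h(c) = C1 - c^3*k/12 - c^2/4


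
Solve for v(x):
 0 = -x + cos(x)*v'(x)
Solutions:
 v(x) = C1 + Integral(x/cos(x), x)


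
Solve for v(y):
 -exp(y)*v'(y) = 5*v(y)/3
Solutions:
 v(y) = C1*exp(5*exp(-y)/3)


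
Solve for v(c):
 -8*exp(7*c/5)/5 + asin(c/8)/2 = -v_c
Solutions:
 v(c) = C1 - c*asin(c/8)/2 - sqrt(64 - c^2)/2 + 8*exp(7*c/5)/7


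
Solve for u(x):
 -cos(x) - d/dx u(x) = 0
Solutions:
 u(x) = C1 - sin(x)


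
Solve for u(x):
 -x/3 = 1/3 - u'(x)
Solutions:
 u(x) = C1 + x^2/6 + x/3


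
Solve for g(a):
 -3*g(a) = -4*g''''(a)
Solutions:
 g(a) = C1*exp(-sqrt(2)*3^(1/4)*a/2) + C2*exp(sqrt(2)*3^(1/4)*a/2) + C3*sin(sqrt(2)*3^(1/4)*a/2) + C4*cos(sqrt(2)*3^(1/4)*a/2)


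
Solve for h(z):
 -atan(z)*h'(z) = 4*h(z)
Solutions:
 h(z) = C1*exp(-4*Integral(1/atan(z), z))


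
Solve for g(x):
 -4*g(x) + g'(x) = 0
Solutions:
 g(x) = C1*exp(4*x)


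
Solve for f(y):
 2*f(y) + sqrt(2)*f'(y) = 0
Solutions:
 f(y) = C1*exp(-sqrt(2)*y)


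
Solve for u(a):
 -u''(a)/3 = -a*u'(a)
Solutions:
 u(a) = C1 + C2*erfi(sqrt(6)*a/2)


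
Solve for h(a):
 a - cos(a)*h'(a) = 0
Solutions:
 h(a) = C1 + Integral(a/cos(a), a)


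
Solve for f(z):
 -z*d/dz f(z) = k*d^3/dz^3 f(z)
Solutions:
 f(z) = C1 + Integral(C2*airyai(z*(-1/k)^(1/3)) + C3*airybi(z*(-1/k)^(1/3)), z)


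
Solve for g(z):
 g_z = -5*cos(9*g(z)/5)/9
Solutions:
 5*z/9 - 5*log(sin(9*g(z)/5) - 1)/18 + 5*log(sin(9*g(z)/5) + 1)/18 = C1


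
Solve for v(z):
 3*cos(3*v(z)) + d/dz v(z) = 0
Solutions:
 v(z) = -asin((C1 + exp(18*z))/(C1 - exp(18*z)))/3 + pi/3
 v(z) = asin((C1 + exp(18*z))/(C1 - exp(18*z)))/3


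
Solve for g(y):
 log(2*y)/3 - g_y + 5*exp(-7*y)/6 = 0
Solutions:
 g(y) = C1 + y*log(y)/3 + y*(-1 + log(2))/3 - 5*exp(-7*y)/42


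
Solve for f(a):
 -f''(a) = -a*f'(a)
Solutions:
 f(a) = C1 + C2*erfi(sqrt(2)*a/2)


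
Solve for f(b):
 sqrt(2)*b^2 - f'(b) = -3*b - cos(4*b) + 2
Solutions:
 f(b) = C1 + sqrt(2)*b^3/3 + 3*b^2/2 - 2*b + sin(4*b)/4


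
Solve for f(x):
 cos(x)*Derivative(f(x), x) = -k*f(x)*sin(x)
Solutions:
 f(x) = C1*exp(k*log(cos(x)))


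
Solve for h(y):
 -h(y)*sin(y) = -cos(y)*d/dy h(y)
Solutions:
 h(y) = C1/cos(y)


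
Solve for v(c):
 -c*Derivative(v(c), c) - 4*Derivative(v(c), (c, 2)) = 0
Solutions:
 v(c) = C1 + C2*erf(sqrt(2)*c/4)


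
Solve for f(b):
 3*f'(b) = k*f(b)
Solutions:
 f(b) = C1*exp(b*k/3)


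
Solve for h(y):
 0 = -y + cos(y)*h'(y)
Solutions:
 h(y) = C1 + Integral(y/cos(y), y)


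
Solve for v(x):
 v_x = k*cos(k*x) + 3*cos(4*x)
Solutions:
 v(x) = C1 + 3*sin(4*x)/4 + sin(k*x)


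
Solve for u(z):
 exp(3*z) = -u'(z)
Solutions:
 u(z) = C1 - exp(3*z)/3


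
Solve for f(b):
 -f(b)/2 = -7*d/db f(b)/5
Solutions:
 f(b) = C1*exp(5*b/14)


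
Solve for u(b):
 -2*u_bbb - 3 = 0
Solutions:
 u(b) = C1 + C2*b + C3*b^2 - b^3/4


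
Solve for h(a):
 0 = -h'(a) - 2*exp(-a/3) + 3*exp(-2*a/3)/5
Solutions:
 h(a) = C1 + 6*exp(-a/3) - 9*exp(-2*a/3)/10


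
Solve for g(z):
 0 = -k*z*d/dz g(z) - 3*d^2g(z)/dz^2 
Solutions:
 g(z) = Piecewise((-sqrt(6)*sqrt(pi)*C1*erf(sqrt(6)*sqrt(k)*z/6)/(2*sqrt(k)) - C2, (k > 0) | (k < 0)), (-C1*z - C2, True))


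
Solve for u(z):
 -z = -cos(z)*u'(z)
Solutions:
 u(z) = C1 + Integral(z/cos(z), z)


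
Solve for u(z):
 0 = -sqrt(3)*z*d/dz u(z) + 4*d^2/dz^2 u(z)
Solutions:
 u(z) = C1 + C2*erfi(sqrt(2)*3^(1/4)*z/4)


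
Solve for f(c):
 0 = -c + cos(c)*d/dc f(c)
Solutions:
 f(c) = C1 + Integral(c/cos(c), c)


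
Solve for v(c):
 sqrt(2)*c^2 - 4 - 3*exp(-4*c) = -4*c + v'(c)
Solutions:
 v(c) = C1 + sqrt(2)*c^3/3 + 2*c^2 - 4*c + 3*exp(-4*c)/4


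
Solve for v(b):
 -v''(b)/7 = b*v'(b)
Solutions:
 v(b) = C1 + C2*erf(sqrt(14)*b/2)


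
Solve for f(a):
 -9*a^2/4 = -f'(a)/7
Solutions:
 f(a) = C1 + 21*a^3/4


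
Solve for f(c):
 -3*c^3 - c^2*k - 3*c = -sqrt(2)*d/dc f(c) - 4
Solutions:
 f(c) = C1 + 3*sqrt(2)*c^4/8 + sqrt(2)*c^3*k/6 + 3*sqrt(2)*c^2/4 - 2*sqrt(2)*c


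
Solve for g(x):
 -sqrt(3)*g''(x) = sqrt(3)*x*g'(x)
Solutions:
 g(x) = C1 + C2*erf(sqrt(2)*x/2)


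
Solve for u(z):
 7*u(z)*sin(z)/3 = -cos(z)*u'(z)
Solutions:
 u(z) = C1*cos(z)^(7/3)


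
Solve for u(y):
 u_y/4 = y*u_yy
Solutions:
 u(y) = C1 + C2*y^(5/4)


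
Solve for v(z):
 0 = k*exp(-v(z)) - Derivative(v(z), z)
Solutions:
 v(z) = log(C1 + k*z)


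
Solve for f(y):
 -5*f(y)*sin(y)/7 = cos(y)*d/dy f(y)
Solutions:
 f(y) = C1*cos(y)^(5/7)


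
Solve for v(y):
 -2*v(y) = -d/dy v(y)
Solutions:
 v(y) = C1*exp(2*y)


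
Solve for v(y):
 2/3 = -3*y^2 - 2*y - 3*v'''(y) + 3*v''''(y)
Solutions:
 v(y) = C1 + C2*y + C3*y^2 + C4*exp(y) - y^5/60 - y^4/9 - 13*y^3/27


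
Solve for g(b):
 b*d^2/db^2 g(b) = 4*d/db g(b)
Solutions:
 g(b) = C1 + C2*b^5


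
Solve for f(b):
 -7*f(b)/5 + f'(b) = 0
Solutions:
 f(b) = C1*exp(7*b/5)


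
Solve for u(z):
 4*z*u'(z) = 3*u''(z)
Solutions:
 u(z) = C1 + C2*erfi(sqrt(6)*z/3)


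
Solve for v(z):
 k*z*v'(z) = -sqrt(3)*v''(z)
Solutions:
 v(z) = Piecewise((-sqrt(2)*3^(1/4)*sqrt(pi)*C1*erf(sqrt(2)*3^(3/4)*sqrt(k)*z/6)/(2*sqrt(k)) - C2, (k > 0) | (k < 0)), (-C1*z - C2, True))


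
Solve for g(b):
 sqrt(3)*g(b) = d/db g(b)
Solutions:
 g(b) = C1*exp(sqrt(3)*b)


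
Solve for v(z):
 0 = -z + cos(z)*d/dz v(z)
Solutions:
 v(z) = C1 + Integral(z/cos(z), z)


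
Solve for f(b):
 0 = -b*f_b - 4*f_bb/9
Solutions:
 f(b) = C1 + C2*erf(3*sqrt(2)*b/4)


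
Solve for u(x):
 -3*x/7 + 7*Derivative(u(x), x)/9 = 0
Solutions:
 u(x) = C1 + 27*x^2/98


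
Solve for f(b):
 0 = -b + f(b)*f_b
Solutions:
 f(b) = -sqrt(C1 + b^2)
 f(b) = sqrt(C1 + b^2)


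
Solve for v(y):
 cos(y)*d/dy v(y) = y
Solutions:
 v(y) = C1 + Integral(y/cos(y), y)


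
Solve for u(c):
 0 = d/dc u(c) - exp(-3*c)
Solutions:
 u(c) = C1 - exp(-3*c)/3


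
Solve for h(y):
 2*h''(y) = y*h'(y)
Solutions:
 h(y) = C1 + C2*erfi(y/2)


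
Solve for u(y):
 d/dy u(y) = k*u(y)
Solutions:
 u(y) = C1*exp(k*y)


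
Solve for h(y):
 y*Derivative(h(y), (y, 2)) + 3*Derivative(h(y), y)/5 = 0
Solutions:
 h(y) = C1 + C2*y^(2/5)


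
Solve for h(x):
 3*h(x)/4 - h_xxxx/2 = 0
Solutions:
 h(x) = C1*exp(-2^(3/4)*3^(1/4)*x/2) + C2*exp(2^(3/4)*3^(1/4)*x/2) + C3*sin(2^(3/4)*3^(1/4)*x/2) + C4*cos(2^(3/4)*3^(1/4)*x/2)


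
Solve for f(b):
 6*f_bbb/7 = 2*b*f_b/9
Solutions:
 f(b) = C1 + Integral(C2*airyai(7^(1/3)*b/3) + C3*airybi(7^(1/3)*b/3), b)


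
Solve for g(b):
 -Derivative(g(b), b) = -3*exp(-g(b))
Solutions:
 g(b) = log(C1 + 3*b)


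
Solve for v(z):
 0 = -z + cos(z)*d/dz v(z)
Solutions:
 v(z) = C1 + Integral(z/cos(z), z)


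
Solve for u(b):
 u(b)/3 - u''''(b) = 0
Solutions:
 u(b) = C1*exp(-3^(3/4)*b/3) + C2*exp(3^(3/4)*b/3) + C3*sin(3^(3/4)*b/3) + C4*cos(3^(3/4)*b/3)


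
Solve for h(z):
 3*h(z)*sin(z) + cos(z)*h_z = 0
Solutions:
 h(z) = C1*cos(z)^3


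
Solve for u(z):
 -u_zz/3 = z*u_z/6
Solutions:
 u(z) = C1 + C2*erf(z/2)


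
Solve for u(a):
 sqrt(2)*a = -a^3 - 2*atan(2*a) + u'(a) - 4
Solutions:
 u(a) = C1 + a^4/4 + sqrt(2)*a^2/2 + 2*a*atan(2*a) + 4*a - log(4*a^2 + 1)/2


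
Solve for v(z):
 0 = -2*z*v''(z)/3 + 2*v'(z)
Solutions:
 v(z) = C1 + C2*z^4


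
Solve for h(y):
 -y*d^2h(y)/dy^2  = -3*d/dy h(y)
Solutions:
 h(y) = C1 + C2*y^4


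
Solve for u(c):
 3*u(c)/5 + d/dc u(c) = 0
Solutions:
 u(c) = C1*exp(-3*c/5)


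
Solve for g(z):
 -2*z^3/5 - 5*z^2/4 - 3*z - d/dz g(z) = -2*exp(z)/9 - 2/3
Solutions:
 g(z) = C1 - z^4/10 - 5*z^3/12 - 3*z^2/2 + 2*z/3 + 2*exp(z)/9


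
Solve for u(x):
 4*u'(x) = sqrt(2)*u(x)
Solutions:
 u(x) = C1*exp(sqrt(2)*x/4)


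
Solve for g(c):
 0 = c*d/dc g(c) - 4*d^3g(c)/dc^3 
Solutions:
 g(c) = C1 + Integral(C2*airyai(2^(1/3)*c/2) + C3*airybi(2^(1/3)*c/2), c)
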